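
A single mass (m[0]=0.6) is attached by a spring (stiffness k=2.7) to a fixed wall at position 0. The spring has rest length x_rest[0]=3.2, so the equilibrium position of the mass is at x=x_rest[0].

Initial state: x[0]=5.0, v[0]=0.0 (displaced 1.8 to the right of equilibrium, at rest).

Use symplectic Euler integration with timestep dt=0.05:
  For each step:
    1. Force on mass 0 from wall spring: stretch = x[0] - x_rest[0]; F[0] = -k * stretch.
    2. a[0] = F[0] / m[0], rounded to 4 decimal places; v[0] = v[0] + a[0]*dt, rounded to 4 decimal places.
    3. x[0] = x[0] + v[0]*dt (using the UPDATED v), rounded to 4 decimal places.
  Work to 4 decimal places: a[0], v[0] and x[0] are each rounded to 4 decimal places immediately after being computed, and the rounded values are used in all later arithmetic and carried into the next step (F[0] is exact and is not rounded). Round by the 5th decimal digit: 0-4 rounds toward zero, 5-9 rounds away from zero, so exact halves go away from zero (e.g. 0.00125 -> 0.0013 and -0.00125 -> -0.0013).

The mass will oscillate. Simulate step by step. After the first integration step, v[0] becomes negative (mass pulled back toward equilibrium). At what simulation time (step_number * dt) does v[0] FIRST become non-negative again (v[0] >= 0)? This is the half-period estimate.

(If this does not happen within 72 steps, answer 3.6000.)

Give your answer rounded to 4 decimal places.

Answer: 1.5000

Derivation:
Step 0: x=[5.0000] v=[0.0000]
Step 1: x=[4.9798] v=[-0.4050]
Step 2: x=[4.9395] v=[-0.8055]
Step 3: x=[4.8797] v=[-1.1969]
Step 4: x=[4.8010] v=[-1.5748]
Step 5: x=[4.7043] v=[-1.9350]
Step 6: x=[4.5906] v=[-2.2735]
Step 7: x=[4.4613] v=[-2.5864]
Step 8: x=[4.3178] v=[-2.8702]
Step 9: x=[4.1617] v=[-3.1217]
Step 10: x=[3.9948] v=[-3.3381]
Step 11: x=[3.8190] v=[-3.5169]
Step 12: x=[3.6362] v=[-3.6562]
Step 13: x=[3.4485] v=[-3.7543]
Step 14: x=[3.2580] v=[-3.8102]
Step 15: x=[3.0668] v=[-3.8233]
Step 16: x=[2.8771] v=[-3.7933]
Step 17: x=[2.6911] v=[-3.7206]
Step 18: x=[2.5108] v=[-3.6061]
Step 19: x=[2.3383] v=[-3.4510]
Step 20: x=[2.1754] v=[-3.2571]
Step 21: x=[2.0241] v=[-3.0266]
Step 22: x=[1.8860] v=[-2.7620]
Step 23: x=[1.7627] v=[-2.4664]
Step 24: x=[1.6556] v=[-2.1430]
Step 25: x=[1.5658] v=[-1.7955]
Step 26: x=[1.4944] v=[-1.4278]
Step 27: x=[1.4422] v=[-1.0440]
Step 28: x=[1.4098] v=[-0.6485]
Step 29: x=[1.3975] v=[-0.2457]
Step 30: x=[1.4055] v=[0.1599]
First v>=0 after going negative at step 30, time=1.5000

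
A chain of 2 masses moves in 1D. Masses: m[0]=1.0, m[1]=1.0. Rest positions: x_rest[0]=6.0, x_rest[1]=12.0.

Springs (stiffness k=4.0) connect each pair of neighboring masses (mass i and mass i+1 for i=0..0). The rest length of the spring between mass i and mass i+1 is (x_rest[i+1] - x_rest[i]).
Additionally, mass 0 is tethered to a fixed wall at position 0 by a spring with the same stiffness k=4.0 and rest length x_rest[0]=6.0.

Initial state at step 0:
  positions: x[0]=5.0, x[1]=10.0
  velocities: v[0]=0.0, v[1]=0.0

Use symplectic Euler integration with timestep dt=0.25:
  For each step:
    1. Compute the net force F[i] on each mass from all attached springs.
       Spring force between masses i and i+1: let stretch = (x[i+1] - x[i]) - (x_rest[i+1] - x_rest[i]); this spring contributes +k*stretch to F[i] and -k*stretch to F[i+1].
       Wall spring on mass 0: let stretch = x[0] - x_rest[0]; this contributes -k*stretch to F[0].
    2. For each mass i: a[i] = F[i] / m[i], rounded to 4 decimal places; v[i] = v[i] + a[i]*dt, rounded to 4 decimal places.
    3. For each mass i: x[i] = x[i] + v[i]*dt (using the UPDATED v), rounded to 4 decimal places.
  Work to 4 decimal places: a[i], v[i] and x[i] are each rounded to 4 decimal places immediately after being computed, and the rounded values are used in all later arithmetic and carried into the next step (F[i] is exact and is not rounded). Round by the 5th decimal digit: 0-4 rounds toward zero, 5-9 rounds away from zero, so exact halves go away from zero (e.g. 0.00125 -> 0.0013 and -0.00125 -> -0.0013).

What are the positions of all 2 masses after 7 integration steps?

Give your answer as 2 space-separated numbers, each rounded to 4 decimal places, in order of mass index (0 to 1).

Answer: 6.9999 13.2003

Derivation:
Step 0: x=[5.0000 10.0000] v=[0.0000 0.0000]
Step 1: x=[5.0000 10.2500] v=[0.0000 1.0000]
Step 2: x=[5.0625 10.6875] v=[0.2500 1.7500]
Step 3: x=[5.2656 11.2188] v=[0.8125 2.1250]
Step 4: x=[5.6406 11.7618] v=[1.5001 2.1718]
Step 5: x=[6.1358 12.2745] v=[1.9807 2.0506]
Step 6: x=[6.6317 12.7525] v=[1.9836 1.9119]
Step 7: x=[6.9999 13.2003] v=[1.4727 1.7911]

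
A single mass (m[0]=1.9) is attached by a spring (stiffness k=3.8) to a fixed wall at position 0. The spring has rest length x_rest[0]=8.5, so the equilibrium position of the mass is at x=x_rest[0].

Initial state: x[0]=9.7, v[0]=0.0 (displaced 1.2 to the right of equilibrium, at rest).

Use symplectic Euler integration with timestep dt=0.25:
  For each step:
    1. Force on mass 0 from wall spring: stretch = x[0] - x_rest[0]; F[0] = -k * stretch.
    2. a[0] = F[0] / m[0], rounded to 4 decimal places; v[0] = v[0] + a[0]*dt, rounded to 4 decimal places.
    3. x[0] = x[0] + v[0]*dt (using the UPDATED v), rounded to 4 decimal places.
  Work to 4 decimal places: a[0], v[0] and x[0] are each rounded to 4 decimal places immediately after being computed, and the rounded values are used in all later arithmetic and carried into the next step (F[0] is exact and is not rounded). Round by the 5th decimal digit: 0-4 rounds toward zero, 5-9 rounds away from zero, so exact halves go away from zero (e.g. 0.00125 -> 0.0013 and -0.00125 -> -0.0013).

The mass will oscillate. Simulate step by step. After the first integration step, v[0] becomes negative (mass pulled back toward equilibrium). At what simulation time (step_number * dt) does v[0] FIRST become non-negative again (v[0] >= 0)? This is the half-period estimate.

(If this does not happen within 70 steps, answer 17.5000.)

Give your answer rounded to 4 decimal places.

Step 0: x=[9.7000] v=[0.0000]
Step 1: x=[9.5500] v=[-0.6000]
Step 2: x=[9.2688] v=[-1.1250]
Step 3: x=[8.8915] v=[-1.5094]
Step 4: x=[8.4652] v=[-1.7052]
Step 5: x=[8.0433] v=[-1.6878]
Step 6: x=[7.6784] v=[-1.4595]
Step 7: x=[7.4162] v=[-1.0487]
Step 8: x=[7.2895] v=[-0.5068]
Step 9: x=[7.3141] v=[0.0985]
First v>=0 after going negative at step 9, time=2.2500

Answer: 2.2500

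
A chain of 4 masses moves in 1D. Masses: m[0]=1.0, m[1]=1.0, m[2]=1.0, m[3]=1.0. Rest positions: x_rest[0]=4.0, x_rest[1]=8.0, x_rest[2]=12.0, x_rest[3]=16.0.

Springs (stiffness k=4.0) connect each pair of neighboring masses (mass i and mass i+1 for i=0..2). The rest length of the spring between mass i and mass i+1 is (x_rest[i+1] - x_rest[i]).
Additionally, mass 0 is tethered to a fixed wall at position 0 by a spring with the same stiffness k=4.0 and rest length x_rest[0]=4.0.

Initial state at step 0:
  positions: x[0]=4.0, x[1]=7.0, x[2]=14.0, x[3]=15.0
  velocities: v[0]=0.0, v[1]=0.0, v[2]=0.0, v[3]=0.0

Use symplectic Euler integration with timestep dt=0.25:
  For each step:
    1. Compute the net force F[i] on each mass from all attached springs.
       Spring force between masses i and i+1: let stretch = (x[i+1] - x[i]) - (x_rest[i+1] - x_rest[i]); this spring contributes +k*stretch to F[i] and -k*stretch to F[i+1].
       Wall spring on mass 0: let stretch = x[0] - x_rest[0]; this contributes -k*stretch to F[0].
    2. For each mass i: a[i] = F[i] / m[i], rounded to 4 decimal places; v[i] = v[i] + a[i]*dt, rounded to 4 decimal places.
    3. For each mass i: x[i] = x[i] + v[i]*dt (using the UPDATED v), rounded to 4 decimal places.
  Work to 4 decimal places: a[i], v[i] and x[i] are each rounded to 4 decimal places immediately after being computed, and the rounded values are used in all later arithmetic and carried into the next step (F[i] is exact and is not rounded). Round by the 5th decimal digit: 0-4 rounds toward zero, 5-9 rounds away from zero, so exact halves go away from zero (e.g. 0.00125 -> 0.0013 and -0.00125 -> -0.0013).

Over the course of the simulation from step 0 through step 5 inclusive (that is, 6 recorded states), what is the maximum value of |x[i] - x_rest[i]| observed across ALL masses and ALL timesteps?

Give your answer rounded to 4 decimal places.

Answer: 2.0312

Derivation:
Step 0: x=[4.0000 7.0000 14.0000 15.0000] v=[0.0000 0.0000 0.0000 0.0000]
Step 1: x=[3.7500 8.0000 12.5000 15.7500] v=[-1.0000 4.0000 -6.0000 3.0000]
Step 2: x=[3.6250 9.0625 10.6875 16.6875] v=[-0.5000 4.2500 -7.2500 3.7500]
Step 3: x=[3.9531 9.1719 9.9688 17.1250] v=[1.3125 0.4375 -2.8750 1.7500]
Step 4: x=[4.5977 8.1758 10.8399 16.7735] v=[2.5782 -3.9844 3.4843 -1.4062]
Step 5: x=[4.9874 6.9512 12.5284 15.9386] v=[1.5586 -4.8984 6.7538 -3.3398]
Max displacement = 2.0312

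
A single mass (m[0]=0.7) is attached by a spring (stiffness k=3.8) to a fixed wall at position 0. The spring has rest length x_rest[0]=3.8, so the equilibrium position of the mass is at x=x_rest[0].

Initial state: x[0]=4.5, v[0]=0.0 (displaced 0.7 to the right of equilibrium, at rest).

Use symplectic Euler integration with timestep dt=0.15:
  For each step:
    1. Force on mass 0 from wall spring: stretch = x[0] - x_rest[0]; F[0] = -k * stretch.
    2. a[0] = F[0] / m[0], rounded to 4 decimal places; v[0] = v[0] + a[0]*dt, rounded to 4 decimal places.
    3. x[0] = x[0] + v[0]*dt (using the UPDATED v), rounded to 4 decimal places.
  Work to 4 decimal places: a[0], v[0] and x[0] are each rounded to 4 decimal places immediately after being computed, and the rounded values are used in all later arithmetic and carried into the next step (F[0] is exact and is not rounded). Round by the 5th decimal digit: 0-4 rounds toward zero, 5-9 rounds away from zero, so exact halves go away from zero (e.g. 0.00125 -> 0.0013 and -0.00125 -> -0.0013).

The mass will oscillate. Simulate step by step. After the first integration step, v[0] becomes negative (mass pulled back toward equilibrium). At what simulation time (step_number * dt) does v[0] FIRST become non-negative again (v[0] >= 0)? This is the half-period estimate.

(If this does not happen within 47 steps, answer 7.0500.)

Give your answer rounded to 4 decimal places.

Answer: 1.3500

Derivation:
Step 0: x=[4.5000] v=[0.0000]
Step 1: x=[4.4145] v=[-0.5700]
Step 2: x=[4.2539] v=[-1.0704]
Step 3: x=[4.0379] v=[-1.4400]
Step 4: x=[3.7928] v=[-1.6337]
Step 5: x=[3.5486] v=[-1.6278]
Step 6: x=[3.3351] v=[-1.4231]
Step 7: x=[3.1784] v=[-1.0445]
Step 8: x=[3.0977] v=[-0.5383]
Step 9: x=[3.1027] v=[0.0336]
First v>=0 after going negative at step 9, time=1.3500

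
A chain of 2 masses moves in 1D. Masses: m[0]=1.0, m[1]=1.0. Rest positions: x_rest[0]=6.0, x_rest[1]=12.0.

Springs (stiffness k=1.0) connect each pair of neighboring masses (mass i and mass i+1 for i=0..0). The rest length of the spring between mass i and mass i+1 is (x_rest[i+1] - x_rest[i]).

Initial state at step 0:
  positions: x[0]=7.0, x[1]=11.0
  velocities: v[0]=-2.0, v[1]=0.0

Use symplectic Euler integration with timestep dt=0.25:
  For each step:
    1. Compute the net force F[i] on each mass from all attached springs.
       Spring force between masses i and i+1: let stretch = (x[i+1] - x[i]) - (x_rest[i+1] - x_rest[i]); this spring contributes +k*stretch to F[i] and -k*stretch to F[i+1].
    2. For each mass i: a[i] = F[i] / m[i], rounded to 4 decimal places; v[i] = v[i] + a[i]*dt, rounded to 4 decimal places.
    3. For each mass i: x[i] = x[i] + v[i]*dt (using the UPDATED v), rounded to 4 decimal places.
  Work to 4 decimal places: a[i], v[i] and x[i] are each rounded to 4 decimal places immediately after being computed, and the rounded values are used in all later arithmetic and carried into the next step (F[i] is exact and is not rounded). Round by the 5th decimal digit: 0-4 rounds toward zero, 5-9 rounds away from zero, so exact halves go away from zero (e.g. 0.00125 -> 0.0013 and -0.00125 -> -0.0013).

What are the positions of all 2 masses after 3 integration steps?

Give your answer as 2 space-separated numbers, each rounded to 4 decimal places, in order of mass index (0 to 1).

Answer: 4.9473 11.5527

Derivation:
Step 0: x=[7.0000 11.0000] v=[-2.0000 0.0000]
Step 1: x=[6.3750 11.1250] v=[-2.5000 0.5000]
Step 2: x=[5.6719 11.3281] v=[-2.8125 0.8125]
Step 3: x=[4.9473 11.5527] v=[-2.8985 0.8985]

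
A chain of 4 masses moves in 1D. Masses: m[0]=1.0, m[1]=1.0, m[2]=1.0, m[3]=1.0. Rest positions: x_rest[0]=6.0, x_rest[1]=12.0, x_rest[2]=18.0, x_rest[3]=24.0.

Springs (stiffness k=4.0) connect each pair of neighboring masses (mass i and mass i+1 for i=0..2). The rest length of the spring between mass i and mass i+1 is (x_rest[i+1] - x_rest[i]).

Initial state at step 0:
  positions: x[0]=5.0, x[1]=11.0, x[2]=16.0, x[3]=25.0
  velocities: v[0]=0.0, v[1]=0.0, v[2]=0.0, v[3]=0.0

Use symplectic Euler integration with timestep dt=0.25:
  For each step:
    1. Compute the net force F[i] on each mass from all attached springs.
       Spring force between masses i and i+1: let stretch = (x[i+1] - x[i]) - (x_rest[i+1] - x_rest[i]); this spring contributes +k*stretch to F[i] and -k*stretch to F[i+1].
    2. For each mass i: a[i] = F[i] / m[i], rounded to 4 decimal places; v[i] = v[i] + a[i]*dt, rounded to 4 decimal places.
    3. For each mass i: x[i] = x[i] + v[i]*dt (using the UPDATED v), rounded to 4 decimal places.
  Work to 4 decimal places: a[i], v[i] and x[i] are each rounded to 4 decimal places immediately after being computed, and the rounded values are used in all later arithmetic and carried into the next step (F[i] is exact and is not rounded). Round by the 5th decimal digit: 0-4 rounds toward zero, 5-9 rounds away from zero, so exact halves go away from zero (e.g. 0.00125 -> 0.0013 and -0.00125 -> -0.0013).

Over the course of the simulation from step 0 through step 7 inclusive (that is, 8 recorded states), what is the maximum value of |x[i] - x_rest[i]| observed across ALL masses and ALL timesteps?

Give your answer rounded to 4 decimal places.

Answer: 2.0813

Derivation:
Step 0: x=[5.0000 11.0000 16.0000 25.0000] v=[0.0000 0.0000 0.0000 0.0000]
Step 1: x=[5.0000 10.7500 17.0000 24.2500] v=[0.0000 -1.0000 4.0000 -3.0000]
Step 2: x=[4.9375 10.6250 18.2500 23.1875] v=[-0.2500 -0.5000 5.0000 -4.2500]
Step 3: x=[4.7969 10.9844 18.8281 22.3906] v=[-0.5625 1.4375 2.3125 -3.1875]
Step 4: x=[4.7032 11.7578 18.3359 22.2031] v=[-0.3750 3.0937 -1.9687 -0.7500]
Step 5: x=[4.8731 12.4121 17.1660 22.5488] v=[0.6796 2.6172 -4.6796 1.3828]
Step 6: x=[5.4278 12.3701 16.1533 23.0488] v=[2.2186 -0.1679 -4.0507 2.0000]
Step 7: x=[6.2180 11.5384 15.9187 23.3249] v=[3.1609 -3.3270 -0.9384 1.1045]
Max displacement = 2.0813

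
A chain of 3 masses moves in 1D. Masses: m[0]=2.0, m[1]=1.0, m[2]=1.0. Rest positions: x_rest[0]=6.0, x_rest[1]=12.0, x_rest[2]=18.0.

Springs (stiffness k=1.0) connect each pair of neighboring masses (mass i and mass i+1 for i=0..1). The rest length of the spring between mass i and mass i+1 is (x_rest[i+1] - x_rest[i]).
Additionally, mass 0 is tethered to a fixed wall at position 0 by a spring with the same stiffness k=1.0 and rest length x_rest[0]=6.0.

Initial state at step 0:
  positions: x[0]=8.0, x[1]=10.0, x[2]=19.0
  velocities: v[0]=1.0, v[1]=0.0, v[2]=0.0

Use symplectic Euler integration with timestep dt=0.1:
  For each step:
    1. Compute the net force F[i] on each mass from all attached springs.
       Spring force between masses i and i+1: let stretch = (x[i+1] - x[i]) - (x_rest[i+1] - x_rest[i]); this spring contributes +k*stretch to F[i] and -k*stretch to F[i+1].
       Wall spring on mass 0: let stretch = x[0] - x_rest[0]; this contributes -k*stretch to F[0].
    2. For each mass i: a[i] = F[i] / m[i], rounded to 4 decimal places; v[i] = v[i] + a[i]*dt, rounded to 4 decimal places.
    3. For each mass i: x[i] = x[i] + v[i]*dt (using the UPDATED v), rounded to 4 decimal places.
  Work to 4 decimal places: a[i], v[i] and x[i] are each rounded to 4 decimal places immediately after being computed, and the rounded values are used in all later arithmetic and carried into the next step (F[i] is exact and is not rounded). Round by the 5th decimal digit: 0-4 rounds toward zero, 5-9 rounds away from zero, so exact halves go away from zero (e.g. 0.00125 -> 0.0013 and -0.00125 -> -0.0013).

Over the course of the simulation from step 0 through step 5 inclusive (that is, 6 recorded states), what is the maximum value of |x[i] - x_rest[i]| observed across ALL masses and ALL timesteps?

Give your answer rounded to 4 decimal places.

Step 0: x=[8.0000 10.0000 19.0000] v=[1.0000 0.0000 0.0000]
Step 1: x=[8.0700 10.0700 18.9700] v=[0.7000 0.7000 -0.3000]
Step 2: x=[8.1097 10.2090 18.9110] v=[0.3965 1.3900 -0.5900]
Step 3: x=[8.1193 10.4140 18.8250] v=[0.0960 2.0503 -0.8602]
Step 4: x=[8.0998 10.6802 18.7149] v=[-0.1952 2.6619 -1.1013]
Step 5: x=[8.0527 11.0009 18.5844] v=[-0.4712 3.2073 -1.3048]
Max displacement = 2.1193

Answer: 2.1193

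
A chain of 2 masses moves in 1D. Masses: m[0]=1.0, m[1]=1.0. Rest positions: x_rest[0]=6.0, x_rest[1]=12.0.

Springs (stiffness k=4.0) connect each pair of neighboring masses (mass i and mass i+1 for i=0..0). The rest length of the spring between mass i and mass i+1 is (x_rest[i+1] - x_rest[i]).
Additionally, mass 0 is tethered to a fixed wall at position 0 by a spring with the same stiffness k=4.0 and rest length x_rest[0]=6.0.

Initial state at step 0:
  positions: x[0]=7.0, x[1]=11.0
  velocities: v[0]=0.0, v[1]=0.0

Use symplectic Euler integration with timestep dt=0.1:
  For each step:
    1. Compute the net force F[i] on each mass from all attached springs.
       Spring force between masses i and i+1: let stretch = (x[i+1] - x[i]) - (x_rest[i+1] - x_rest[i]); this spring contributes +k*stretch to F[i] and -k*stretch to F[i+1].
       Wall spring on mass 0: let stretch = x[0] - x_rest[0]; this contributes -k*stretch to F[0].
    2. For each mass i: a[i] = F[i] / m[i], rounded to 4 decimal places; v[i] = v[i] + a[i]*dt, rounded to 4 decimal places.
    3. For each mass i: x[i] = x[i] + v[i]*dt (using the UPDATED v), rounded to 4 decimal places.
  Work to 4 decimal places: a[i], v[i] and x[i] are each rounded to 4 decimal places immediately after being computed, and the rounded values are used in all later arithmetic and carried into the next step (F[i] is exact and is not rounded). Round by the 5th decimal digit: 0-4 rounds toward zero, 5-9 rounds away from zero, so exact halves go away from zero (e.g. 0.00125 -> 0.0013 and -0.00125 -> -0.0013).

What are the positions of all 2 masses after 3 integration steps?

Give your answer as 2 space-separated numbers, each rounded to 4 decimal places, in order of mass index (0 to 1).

Answer: 6.3427 11.4408

Derivation:
Step 0: x=[7.0000 11.0000] v=[0.0000 0.0000]
Step 1: x=[6.8800 11.0800] v=[-1.2000 0.8000]
Step 2: x=[6.6528 11.2320] v=[-2.2720 1.5200]
Step 3: x=[6.3427 11.4408] v=[-3.1014 2.0883]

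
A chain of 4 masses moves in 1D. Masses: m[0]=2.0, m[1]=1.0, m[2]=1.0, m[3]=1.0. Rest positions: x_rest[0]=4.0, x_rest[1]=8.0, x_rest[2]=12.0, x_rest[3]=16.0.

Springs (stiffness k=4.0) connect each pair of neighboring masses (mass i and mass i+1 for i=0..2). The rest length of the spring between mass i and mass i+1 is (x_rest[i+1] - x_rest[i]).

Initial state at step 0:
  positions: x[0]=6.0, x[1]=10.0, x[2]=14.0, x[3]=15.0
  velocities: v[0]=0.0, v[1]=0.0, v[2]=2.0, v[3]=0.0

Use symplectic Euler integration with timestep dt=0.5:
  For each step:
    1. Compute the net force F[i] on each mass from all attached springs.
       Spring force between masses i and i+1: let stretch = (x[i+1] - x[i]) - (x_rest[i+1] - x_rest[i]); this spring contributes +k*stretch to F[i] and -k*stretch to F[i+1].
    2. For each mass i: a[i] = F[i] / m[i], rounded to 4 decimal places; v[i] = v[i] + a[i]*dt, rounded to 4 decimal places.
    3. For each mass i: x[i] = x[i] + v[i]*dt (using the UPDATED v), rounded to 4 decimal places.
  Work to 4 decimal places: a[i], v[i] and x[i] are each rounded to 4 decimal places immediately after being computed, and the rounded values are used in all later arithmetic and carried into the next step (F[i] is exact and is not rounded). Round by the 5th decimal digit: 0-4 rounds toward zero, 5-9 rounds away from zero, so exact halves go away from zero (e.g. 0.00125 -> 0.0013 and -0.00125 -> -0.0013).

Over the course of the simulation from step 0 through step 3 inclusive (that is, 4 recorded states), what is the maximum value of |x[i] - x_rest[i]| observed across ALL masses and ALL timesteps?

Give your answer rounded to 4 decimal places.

Step 0: x=[6.0000 10.0000 14.0000 15.0000] v=[0.0000 0.0000 2.0000 0.0000]
Step 1: x=[6.0000 10.0000 12.0000 18.0000] v=[0.0000 0.0000 -4.0000 6.0000]
Step 2: x=[6.0000 8.0000 14.0000 19.0000] v=[0.0000 -4.0000 4.0000 2.0000]
Step 3: x=[5.0000 10.0000 15.0000 19.0000] v=[-2.0000 4.0000 2.0000 0.0000]
Max displacement = 3.0000

Answer: 3.0000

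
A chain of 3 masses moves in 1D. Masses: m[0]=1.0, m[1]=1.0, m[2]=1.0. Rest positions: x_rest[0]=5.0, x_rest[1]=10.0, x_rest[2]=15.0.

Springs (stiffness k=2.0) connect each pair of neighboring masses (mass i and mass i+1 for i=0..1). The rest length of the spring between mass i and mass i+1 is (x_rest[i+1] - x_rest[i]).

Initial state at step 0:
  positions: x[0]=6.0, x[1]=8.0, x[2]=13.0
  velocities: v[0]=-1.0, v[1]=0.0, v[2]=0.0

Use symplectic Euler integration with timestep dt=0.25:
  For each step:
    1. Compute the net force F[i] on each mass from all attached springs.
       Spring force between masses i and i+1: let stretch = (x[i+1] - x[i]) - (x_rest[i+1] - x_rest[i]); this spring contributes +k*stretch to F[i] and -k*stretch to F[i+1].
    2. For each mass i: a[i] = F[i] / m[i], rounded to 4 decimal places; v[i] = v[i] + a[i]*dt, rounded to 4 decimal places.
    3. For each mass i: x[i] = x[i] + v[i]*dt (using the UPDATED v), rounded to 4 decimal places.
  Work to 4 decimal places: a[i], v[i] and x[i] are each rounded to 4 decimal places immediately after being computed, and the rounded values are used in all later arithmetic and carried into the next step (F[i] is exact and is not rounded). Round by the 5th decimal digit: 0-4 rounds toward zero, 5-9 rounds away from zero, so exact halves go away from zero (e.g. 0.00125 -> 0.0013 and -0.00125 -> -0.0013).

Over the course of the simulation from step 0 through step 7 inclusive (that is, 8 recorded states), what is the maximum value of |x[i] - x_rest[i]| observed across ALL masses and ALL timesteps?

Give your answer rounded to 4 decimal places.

Answer: 3.1161

Derivation:
Step 0: x=[6.0000 8.0000 13.0000] v=[-1.0000 0.0000 0.0000]
Step 1: x=[5.3750 8.3750 13.0000] v=[-2.5000 1.5000 0.0000]
Step 2: x=[4.5000 8.9531 13.0469] v=[-3.5000 2.3125 0.1875]
Step 3: x=[3.5566 9.4863 13.2071] v=[-3.7735 2.1329 0.6406]
Step 4: x=[2.7294 9.7434 13.5272] v=[-3.3087 1.0285 1.2802]
Step 5: x=[2.1540 9.5968 13.9993] v=[-2.3017 -0.5866 1.8883]
Step 6: x=[1.8839 9.0701 14.5461] v=[-1.0803 -2.1068 2.1871]
Step 7: x=[1.8871 8.3296 15.0334] v=[0.0128 -2.9619 1.9491]
Max displacement = 3.1161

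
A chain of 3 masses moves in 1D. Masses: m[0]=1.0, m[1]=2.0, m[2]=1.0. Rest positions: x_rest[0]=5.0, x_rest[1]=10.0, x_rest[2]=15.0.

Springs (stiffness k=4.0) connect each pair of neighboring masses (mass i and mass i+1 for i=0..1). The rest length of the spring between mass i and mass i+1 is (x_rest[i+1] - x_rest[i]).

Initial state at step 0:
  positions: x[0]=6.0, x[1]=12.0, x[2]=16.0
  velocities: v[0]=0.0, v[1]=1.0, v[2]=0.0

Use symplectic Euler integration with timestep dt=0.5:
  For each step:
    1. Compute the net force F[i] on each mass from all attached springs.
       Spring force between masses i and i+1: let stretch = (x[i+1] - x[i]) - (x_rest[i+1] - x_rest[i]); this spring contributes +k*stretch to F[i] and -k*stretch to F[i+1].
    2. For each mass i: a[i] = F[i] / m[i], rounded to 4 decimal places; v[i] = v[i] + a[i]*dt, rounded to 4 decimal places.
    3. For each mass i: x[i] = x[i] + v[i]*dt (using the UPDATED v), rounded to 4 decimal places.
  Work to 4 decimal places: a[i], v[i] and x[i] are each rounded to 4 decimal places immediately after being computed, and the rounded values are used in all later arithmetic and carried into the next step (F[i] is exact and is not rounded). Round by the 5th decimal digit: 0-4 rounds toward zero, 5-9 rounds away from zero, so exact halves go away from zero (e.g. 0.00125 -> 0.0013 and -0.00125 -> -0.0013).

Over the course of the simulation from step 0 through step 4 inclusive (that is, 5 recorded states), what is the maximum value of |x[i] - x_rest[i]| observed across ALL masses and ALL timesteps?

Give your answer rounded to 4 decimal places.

Answer: 3.0000

Derivation:
Step 0: x=[6.0000 12.0000 16.0000] v=[0.0000 1.0000 0.0000]
Step 1: x=[7.0000 11.5000 17.0000] v=[2.0000 -1.0000 2.0000]
Step 2: x=[7.5000 11.5000 17.5000] v=[1.0000 0.0000 1.0000]
Step 3: x=[7.0000 12.5000 17.0000] v=[-1.0000 2.0000 -1.0000]
Step 4: x=[7.0000 13.0000 17.0000] v=[0.0000 1.0000 0.0000]
Max displacement = 3.0000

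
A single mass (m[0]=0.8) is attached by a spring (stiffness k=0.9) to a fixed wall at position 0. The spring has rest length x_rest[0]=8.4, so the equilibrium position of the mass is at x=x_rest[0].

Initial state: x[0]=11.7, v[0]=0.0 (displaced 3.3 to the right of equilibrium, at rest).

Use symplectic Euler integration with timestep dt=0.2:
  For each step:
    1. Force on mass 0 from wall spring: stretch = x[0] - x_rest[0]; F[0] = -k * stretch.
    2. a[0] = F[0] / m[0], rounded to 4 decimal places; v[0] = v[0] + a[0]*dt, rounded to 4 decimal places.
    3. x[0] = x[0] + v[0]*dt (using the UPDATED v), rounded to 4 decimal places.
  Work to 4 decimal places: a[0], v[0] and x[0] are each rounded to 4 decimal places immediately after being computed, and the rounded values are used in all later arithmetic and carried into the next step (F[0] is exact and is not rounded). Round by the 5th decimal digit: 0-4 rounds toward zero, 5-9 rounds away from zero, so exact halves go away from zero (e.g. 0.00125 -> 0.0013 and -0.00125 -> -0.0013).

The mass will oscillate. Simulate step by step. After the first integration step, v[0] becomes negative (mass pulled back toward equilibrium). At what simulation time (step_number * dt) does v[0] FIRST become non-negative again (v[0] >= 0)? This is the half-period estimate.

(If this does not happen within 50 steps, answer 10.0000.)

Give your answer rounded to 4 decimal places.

Answer: 3.0000

Derivation:
Step 0: x=[11.7000] v=[0.0000]
Step 1: x=[11.5515] v=[-0.7425]
Step 2: x=[11.2612] v=[-1.4516]
Step 3: x=[10.8421] v=[-2.0954]
Step 4: x=[10.3131] v=[-2.6449]
Step 5: x=[9.6980] v=[-3.0753]
Step 6: x=[9.0245] v=[-3.3674]
Step 7: x=[8.3229] v=[-3.5079]
Step 8: x=[7.6248] v=[-3.4906]
Step 9: x=[6.9616] v=[-3.3162]
Step 10: x=[6.3631] v=[-2.9926]
Step 11: x=[5.8562] v=[-2.5343]
Step 12: x=[5.4638] v=[-1.9619]
Step 13: x=[5.2035] v=[-1.3013]
Step 14: x=[5.0871] v=[-0.5821]
Step 15: x=[5.1198] v=[0.1633]
First v>=0 after going negative at step 15, time=3.0000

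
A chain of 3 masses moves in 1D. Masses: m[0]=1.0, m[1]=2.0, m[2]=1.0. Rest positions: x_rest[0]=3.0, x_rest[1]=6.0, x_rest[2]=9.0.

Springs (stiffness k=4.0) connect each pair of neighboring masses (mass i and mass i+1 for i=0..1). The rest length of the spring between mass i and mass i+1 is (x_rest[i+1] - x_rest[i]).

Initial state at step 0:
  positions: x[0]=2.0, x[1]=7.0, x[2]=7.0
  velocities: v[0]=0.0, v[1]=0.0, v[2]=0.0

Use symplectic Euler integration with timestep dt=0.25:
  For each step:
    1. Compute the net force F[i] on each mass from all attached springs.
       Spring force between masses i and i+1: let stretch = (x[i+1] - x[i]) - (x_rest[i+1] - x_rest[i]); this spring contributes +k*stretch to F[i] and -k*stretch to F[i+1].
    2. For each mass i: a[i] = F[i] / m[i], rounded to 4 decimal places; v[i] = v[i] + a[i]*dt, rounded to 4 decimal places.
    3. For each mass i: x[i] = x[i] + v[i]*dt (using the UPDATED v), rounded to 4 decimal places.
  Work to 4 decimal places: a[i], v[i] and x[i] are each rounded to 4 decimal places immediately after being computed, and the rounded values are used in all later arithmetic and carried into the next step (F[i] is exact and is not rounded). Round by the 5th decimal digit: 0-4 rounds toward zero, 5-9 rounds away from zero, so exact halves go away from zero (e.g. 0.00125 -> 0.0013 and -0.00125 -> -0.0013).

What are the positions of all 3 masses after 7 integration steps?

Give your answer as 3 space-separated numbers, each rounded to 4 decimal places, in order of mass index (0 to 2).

Step 0: x=[2.0000 7.0000 7.0000] v=[0.0000 0.0000 0.0000]
Step 1: x=[2.5000 6.3750 7.7500] v=[2.0000 -2.5000 3.0000]
Step 2: x=[3.2188 5.4375 8.9063] v=[2.8750 -3.7500 4.6250]
Step 3: x=[3.7422 4.6563 9.9454] v=[2.0937 -3.1250 4.1562]
Step 4: x=[3.7442 4.4219 10.4122] v=[0.0078 -0.9375 1.8671]
Step 5: x=[3.1656 4.8516 10.1314] v=[-2.3145 1.7188 -1.1232]
Step 6: x=[2.2585 5.7305 9.2807] v=[-3.6285 3.5157 -3.4030]
Step 7: x=[1.4694 6.6192 8.2924] v=[-3.1565 3.5548 -3.9532]

Answer: 1.4694 6.6192 8.2924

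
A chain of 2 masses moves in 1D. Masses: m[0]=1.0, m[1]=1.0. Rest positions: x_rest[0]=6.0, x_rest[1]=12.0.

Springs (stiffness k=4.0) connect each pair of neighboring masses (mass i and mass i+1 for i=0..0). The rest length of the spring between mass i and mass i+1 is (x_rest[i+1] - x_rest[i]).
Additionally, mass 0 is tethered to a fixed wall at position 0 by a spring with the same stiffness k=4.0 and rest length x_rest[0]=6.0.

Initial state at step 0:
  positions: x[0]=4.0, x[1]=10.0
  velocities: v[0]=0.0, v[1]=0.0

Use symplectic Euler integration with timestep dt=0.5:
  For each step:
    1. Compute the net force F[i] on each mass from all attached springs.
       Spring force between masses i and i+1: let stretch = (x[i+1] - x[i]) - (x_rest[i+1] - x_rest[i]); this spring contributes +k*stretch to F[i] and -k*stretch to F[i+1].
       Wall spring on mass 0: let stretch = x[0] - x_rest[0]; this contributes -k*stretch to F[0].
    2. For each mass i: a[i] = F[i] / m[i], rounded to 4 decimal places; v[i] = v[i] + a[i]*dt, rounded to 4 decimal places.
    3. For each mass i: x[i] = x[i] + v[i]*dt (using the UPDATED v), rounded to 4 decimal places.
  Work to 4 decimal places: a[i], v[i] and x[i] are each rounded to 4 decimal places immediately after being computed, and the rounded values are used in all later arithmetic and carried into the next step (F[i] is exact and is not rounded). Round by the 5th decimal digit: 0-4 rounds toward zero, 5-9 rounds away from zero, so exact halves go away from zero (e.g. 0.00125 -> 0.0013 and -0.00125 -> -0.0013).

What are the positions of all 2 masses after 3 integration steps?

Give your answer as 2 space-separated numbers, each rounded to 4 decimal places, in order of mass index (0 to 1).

Step 0: x=[4.0000 10.0000] v=[0.0000 0.0000]
Step 1: x=[6.0000 10.0000] v=[4.0000 0.0000]
Step 2: x=[6.0000 12.0000] v=[0.0000 4.0000]
Step 3: x=[6.0000 14.0000] v=[0.0000 4.0000]

Answer: 6.0000 14.0000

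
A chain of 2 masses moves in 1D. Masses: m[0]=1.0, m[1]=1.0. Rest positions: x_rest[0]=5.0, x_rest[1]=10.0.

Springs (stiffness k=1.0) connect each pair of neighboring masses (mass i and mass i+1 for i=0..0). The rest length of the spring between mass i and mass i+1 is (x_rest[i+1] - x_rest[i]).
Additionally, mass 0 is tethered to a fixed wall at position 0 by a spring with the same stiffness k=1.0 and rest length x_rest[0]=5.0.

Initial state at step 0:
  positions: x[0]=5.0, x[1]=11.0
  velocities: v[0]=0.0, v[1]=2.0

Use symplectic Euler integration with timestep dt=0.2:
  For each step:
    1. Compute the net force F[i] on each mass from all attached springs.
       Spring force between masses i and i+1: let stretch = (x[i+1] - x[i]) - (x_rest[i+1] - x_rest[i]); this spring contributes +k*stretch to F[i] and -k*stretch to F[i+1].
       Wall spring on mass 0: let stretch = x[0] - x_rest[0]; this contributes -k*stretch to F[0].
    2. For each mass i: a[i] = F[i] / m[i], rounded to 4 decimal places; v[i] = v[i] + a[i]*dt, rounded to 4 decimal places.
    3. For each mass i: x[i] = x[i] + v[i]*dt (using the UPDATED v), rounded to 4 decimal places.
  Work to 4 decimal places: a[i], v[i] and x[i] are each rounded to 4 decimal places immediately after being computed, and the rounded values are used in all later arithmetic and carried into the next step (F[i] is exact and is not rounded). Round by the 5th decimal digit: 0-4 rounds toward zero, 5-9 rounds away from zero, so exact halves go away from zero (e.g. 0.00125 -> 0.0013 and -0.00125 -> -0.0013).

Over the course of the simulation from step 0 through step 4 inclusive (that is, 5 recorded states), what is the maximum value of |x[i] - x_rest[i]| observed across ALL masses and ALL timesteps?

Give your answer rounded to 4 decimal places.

Answer: 2.0934

Derivation:
Step 0: x=[5.0000 11.0000] v=[0.0000 2.0000]
Step 1: x=[5.0400 11.3600] v=[0.2000 1.8000]
Step 2: x=[5.1312 11.6672] v=[0.4560 1.5360]
Step 3: x=[5.2786 11.9130] v=[0.7370 1.2288]
Step 4: x=[5.4802 12.0934] v=[1.0082 0.9019]
Max displacement = 2.0934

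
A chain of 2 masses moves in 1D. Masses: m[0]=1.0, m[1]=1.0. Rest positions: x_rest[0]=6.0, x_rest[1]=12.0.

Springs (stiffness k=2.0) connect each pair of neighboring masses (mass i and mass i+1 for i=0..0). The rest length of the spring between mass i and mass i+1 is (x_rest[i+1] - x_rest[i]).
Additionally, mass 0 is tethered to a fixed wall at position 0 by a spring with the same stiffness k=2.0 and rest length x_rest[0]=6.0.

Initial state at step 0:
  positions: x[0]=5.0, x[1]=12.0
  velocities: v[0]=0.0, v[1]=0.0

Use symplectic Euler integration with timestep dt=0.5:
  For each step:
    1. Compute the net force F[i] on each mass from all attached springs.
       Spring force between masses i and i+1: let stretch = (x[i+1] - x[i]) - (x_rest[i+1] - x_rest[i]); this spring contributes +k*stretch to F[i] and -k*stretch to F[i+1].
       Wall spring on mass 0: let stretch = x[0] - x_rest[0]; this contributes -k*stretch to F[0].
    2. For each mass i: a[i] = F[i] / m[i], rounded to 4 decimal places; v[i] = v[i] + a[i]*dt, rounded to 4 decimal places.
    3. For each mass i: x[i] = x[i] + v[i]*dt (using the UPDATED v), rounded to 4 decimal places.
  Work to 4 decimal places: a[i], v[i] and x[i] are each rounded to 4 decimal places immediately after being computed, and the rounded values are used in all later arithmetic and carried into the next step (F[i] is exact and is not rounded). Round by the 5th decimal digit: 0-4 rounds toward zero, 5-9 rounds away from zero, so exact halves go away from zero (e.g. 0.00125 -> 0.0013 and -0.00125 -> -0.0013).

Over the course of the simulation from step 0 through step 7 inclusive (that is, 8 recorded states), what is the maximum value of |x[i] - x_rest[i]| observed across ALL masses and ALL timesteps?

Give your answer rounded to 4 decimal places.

Step 0: x=[5.0000 12.0000] v=[0.0000 0.0000]
Step 1: x=[6.0000 11.5000] v=[2.0000 -1.0000]
Step 2: x=[6.7500 11.2500] v=[1.5000 -0.5000]
Step 3: x=[6.3750 11.7500] v=[-0.7500 1.0000]
Step 4: x=[5.5000 12.5625] v=[-1.7500 1.6250]
Step 5: x=[5.4063 12.8438] v=[-0.1875 0.5625]
Step 6: x=[6.3282 12.4063] v=[1.8437 -0.8750]
Step 7: x=[7.1250 11.9298] v=[1.5936 -0.9531]
Max displacement = 1.1250

Answer: 1.1250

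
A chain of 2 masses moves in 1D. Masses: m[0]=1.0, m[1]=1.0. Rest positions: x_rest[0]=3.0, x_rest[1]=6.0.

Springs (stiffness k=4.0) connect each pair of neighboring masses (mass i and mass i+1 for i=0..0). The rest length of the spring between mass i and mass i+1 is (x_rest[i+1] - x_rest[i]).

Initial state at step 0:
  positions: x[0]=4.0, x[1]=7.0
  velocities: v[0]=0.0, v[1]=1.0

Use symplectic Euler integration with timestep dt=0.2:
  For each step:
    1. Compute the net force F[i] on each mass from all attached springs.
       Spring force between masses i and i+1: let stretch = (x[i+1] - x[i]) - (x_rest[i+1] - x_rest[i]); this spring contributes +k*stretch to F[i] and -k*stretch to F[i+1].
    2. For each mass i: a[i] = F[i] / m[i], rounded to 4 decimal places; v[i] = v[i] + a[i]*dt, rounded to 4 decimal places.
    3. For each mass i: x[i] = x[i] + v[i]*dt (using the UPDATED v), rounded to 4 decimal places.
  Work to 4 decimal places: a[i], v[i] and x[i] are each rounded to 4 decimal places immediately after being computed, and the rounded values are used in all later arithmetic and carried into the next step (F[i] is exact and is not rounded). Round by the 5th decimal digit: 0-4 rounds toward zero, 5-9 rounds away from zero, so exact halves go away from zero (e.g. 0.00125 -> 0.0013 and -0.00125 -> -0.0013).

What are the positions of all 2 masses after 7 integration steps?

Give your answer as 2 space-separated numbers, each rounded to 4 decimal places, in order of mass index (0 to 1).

Step 0: x=[4.0000 7.0000] v=[0.0000 1.0000]
Step 1: x=[4.0000 7.2000] v=[0.0000 1.0000]
Step 2: x=[4.0320 7.3680] v=[0.1600 0.8400]
Step 3: x=[4.1178 7.4822] v=[0.4288 0.5712]
Step 4: x=[4.2619 7.5381] v=[0.7203 0.2797]
Step 5: x=[4.4502 7.5498] v=[0.9413 0.0587]
Step 6: x=[4.6544 7.5456] v=[1.0210 -0.0210]
Step 7: x=[4.8412 7.5588] v=[0.9340 0.0660]

Answer: 4.8412 7.5588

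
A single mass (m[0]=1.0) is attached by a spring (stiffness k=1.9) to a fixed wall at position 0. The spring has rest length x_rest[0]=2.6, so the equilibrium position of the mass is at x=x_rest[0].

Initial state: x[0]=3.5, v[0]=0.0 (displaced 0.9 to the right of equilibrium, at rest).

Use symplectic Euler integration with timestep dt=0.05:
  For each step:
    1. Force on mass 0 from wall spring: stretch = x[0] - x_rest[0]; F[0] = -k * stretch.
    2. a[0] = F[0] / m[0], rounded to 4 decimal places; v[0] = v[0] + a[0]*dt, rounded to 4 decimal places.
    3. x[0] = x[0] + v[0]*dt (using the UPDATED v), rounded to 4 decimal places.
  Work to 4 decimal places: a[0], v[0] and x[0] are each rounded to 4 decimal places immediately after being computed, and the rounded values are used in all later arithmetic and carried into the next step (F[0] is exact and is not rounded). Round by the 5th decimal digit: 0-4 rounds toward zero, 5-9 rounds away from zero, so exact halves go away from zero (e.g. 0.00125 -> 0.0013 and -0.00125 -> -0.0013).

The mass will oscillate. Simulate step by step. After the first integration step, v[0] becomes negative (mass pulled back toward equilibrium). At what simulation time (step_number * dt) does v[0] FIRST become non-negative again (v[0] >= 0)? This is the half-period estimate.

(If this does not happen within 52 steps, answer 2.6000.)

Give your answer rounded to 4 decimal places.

Step 0: x=[3.5000] v=[0.0000]
Step 1: x=[3.4957] v=[-0.0855]
Step 2: x=[3.4872] v=[-0.1706]
Step 3: x=[3.4745] v=[-0.2549]
Step 4: x=[3.4576] v=[-0.3380]
Step 5: x=[3.4366] v=[-0.4195]
Step 6: x=[3.4117] v=[-0.4990]
Step 7: x=[3.3829] v=[-0.5761]
Step 8: x=[3.3504] v=[-0.6505]
Step 9: x=[3.3143] v=[-0.7218]
Step 10: x=[3.2748] v=[-0.7897]
Step 11: x=[3.2321] v=[-0.8538]
Step 12: x=[3.1864] v=[-0.9139]
Step 13: x=[3.1379] v=[-0.9696]
Step 14: x=[3.0869] v=[-1.0207]
Step 15: x=[3.0336] v=[-1.0670]
Step 16: x=[2.9782] v=[-1.1082]
Step 17: x=[2.9210] v=[-1.1441]
Step 18: x=[2.8623] v=[-1.1746]
Step 19: x=[2.8023] v=[-1.1995]
Step 20: x=[2.7414] v=[-1.2187]
Step 21: x=[2.6798] v=[-1.2321]
Step 22: x=[2.6178] v=[-1.2397]
Step 23: x=[2.5557] v=[-1.2414]
Step 24: x=[2.4938] v=[-1.2372]
Step 25: x=[2.4324] v=[-1.2271]
Step 26: x=[2.3718] v=[-1.2112]
Step 27: x=[2.3123] v=[-1.1895]
Step 28: x=[2.2542] v=[-1.1622]
Step 29: x=[2.1977] v=[-1.1294]
Step 30: x=[2.1431] v=[-1.0912]
Step 31: x=[2.0907] v=[-1.0478]
Step 32: x=[2.0407] v=[-0.9994]
Step 33: x=[1.9934] v=[-0.9463]
Step 34: x=[1.9490] v=[-0.8887]
Step 35: x=[1.9077] v=[-0.8269]
Step 36: x=[1.8696] v=[-0.7611]
Step 37: x=[1.8350] v=[-0.6917]
Step 38: x=[1.8041] v=[-0.6190]
Step 39: x=[1.7769] v=[-0.5434]
Step 40: x=[1.7536] v=[-0.4652]
Step 41: x=[1.7344] v=[-0.3848]
Step 42: x=[1.7193] v=[-0.3026]
Step 43: x=[1.7084] v=[-0.2189]
Step 44: x=[1.7017] v=[-0.1342]
Step 45: x=[1.6993] v=[-0.0489]
Step 46: x=[1.7011] v=[0.0367]
First v>=0 after going negative at step 46, time=2.3000

Answer: 2.3000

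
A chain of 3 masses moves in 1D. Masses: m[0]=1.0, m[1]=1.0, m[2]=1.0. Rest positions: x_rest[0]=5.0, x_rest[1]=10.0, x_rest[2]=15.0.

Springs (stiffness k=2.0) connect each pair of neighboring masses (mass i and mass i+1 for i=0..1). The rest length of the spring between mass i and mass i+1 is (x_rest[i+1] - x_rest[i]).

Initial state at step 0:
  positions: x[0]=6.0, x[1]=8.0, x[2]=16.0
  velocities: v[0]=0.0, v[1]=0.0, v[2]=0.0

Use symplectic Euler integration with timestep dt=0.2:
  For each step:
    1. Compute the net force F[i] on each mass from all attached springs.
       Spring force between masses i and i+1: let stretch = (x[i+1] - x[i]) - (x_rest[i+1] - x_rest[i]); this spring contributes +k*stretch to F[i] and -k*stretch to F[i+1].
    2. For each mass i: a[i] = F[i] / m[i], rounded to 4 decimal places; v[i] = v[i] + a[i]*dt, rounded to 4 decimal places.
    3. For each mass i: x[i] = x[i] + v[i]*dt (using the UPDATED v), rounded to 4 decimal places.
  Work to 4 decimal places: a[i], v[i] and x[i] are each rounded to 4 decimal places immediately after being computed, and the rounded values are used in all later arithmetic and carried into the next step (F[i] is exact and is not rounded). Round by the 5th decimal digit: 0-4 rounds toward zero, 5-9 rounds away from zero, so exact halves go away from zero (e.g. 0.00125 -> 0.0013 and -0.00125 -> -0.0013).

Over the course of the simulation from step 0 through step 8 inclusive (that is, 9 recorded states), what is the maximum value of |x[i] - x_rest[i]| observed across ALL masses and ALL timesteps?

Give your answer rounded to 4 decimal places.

Answer: 2.0570

Derivation:
Step 0: x=[6.0000 8.0000 16.0000] v=[0.0000 0.0000 0.0000]
Step 1: x=[5.7600 8.4800 15.7600] v=[-1.2000 2.4000 -1.2000]
Step 2: x=[5.3376 9.3248 15.3376] v=[-2.1120 4.2240 -2.1120]
Step 3: x=[4.8342 10.3316 14.8342] v=[-2.5171 5.0342 -2.5171]
Step 4: x=[4.3706 11.2589 14.3706] v=[-2.3181 4.6363 -2.3181]
Step 5: x=[4.0580 11.8840 14.0580] v=[-1.5628 3.1257 -1.5628]
Step 6: x=[3.9715 12.0570 13.9715] v=[-0.4324 0.8649 -0.4324]
Step 7: x=[4.1319 11.7363 14.1319] v=[0.8018 -1.6035 0.8018]
Step 8: x=[4.5006 10.9989 14.5006] v=[1.8436 -3.6870 1.8436]
Max displacement = 2.0570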